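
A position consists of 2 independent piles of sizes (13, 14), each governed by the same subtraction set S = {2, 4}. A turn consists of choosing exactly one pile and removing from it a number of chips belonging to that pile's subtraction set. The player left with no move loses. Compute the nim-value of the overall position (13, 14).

1

All piles use S = {2, 4}:
n :  0  1  2  3  4  5  6  7  8  9 10 11 12 13 14
G :  0  0  1  1  2  2  0  0  1  1  2  2  0  0  1
Pile A: G(13) = 0.
Pile B: G(14) = 1.
Combined Grundy value = 0 ⊕ 1 = 1.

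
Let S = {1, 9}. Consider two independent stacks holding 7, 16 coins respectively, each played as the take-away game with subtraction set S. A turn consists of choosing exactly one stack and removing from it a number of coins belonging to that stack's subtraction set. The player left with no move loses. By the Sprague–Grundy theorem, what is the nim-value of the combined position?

All stacks use S = {1, 9}:
G(0) = 0
G(1) = mex{0} = 1
G(2) = mex{1} = 0
G(3) = mex{0} = 1
G(4) = mex{1} = 0
G(5) = mex{0} = 1
G(6) = mex{1} = 0
G(7) = mex{0} = 1
G(8) = mex{1} = 0
G(9) = mex{0,0} = 1
G(10) = mex{1,1} = 0
G(11) = mex{0,0} = 1
G(12) = mex{1,1} = 0
G(13) = mex{0,0} = 1
G(14) = mex{1,1} = 0
G(15) = mex{0,0} = 1
G(16) = mex{1,1} = 0
Stack A: G(7) = 1.
Stack B: G(16) = 0.
Combined Grundy value = 1 ⊕ 0 = 1.

1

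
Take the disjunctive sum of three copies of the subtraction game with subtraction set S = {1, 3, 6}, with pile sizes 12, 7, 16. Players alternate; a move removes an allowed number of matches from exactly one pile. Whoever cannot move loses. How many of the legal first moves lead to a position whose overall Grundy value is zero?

All piles use S = {1, 3, 6}:
G(0) = 0
G(1) = mex{0} = 1
G(2) = mex{1} = 0
G(3) = mex{0,0} = 1
G(4) = mex{1,1} = 0
G(5) = mex{0,0} = 1
G(6) = mex{1,1,0} = 2
G(7) = mex{2,0,1} = 3
G(8) = mex{3,1,0} = 2
G(9) = mex{2,2,1} = 0
G(10) = mex{0,3,0} = 1
G(11) = mex{1,2,1} = 0
G(12) = mex{0,0,2} = 1
G(13) = mex{1,1,3} = 0
G(14) = mex{0,0,2} = 1
G(15) = mex{1,1,0} = 2
G(16) = mex{2,0,1} = 3
Pile A: G(12) = 1.
Pile B: G(7) = 3.
Pile C: G(16) = 3.
Combined Grundy value = 1 ⊕ 3 ⊕ 3 = 1.
A winning move leaves total XOR = 0, i.e. changes one component's Grundy value g to g ⊕ X where X is the current total.
Pile A: need g' = 1⊕1 = 0. Options: 12−1→G=0, 12−3→G=0, 12−6→G=2. Hits: 2.
Pile B: need g' = 3⊕1 = 2. Options: 7−1→G=2, 7−3→G=0, 7−6→G=1. Hits: 1.
Pile C: need g' = 3⊕1 = 2. Options: 16−1→G=2, 16−3→G=0, 16−6→G=1. Hits: 1.

4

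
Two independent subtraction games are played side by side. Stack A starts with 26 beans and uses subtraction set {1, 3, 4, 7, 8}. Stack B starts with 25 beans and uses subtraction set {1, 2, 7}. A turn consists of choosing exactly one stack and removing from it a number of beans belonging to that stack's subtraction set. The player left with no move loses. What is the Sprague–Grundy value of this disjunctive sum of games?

Stack A, S = {1, 3, 4, 7, 8}:
G(0) = 0
G(1) = mex{0} = 1
G(2) = mex{1} = 0
G(3) = mex{0,0} = 1
G(4) = mex{1,1,0} = 2
G(5) = mex{2,0,1} = 3
G(6) = mex{3,1,0} = 2
G(7) = mex{2,2,1,0} = 3
G(8) = mex{3,3,2,1,0} = 4
G(9) = mex{4,2,3,0,1} = 5
G(10) = mex{5,3,2,1,0} = 4
G(11) = mex{4,4,3,2,1} = 0
G(12) = mex{0,5,4,3,2} = 1
G(13) = mex{1,4,5,2,3} = 0
G(14) = mex{0,0,4,3,2} = 1
G(15) = mex{1,1,0,4,3} = 2
G(16) = mex{2,0,1,5,4} = 3
G(17) = mex{3,1,0,4,5} = 2
G(18) = mex{2,2,1,0,4} = 3
G(19) = mex{3,3,2,1,0} = 4
G(20) = mex{4,2,3,0,1} = 5
G(21) = mex{5,3,2,1,0} = 4
G(22) = mex{4,4,3,2,1} = 0
G(23) = mex{0,5,4,3,2} = 1
G(24) = mex{1,4,5,2,3} = 0
G(25) = mex{0,0,4,3,2} = 1
G(26) = mex{1,1,0,4,3} = 2
G_A(26) = 2.
Stack B, S = {1, 2, 7}:
G(0) = 0
G(1) = mex{0} = 1
G(2) = mex{1,0} = 2
G(3) = mex{2,1} = 0
G(4) = mex{0,2} = 1
G(5) = mex{1,0} = 2
G(6) = mex{2,1} = 0
G(7) = mex{0,2,0} = 1
G(8) = mex{1,0,1} = 2
G(9) = mex{2,1,2} = 0
G(10) = mex{0,2,0} = 1
G(11) = mex{1,0,1} = 2
G(12) = mex{2,1,2} = 0
G(13) = mex{0,2,0} = 1
G(14) = mex{1,0,1} = 2
G(15) = mex{2,1,2} = 0
G(16) = mex{0,2,0} = 1
G(17) = mex{1,0,1} = 2
G(18) = mex{2,1,2} = 0
G(19) = mex{0,2,0} = 1
G(20) = mex{1,0,1} = 2
G(21) = mex{2,1,2} = 0
G(22) = mex{0,2,0} = 1
G(23) = mex{1,0,1} = 2
G(24) = mex{2,1,2} = 0
G(25) = mex{0,2,0} = 1
G_B(25) = 1.
Combined Grundy value = 2 ⊕ 1 = 3.

3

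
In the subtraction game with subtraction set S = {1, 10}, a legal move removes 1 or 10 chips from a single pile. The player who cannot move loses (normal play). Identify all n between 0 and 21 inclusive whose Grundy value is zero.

0, 2, 4, 6, 8, 11, 13, 15, 17, 19

G(0) = 0
G(1) = mex{0} = 1
G(2) = mex{1} = 0
G(3) = mex{0} = 1
G(4) = mex{1} = 0
G(5) = mex{0} = 1
G(6) = mex{1} = 0
G(7) = mex{0} = 1
G(8) = mex{1} = 0
G(9) = mex{0} = 1
G(10) = mex{1,0} = 2
G(11) = mex{2,1} = 0
G(12) = mex{0,0} = 1
G(13) = mex{1,1} = 0
G(14) = mex{0,0} = 1
G(15) = mex{1,1} = 0
G(16) = mex{0,0} = 1
G(17) = mex{1,1} = 0
G(18) = mex{0,0} = 1
G(19) = mex{1,1} = 0
G(20) = mex{0,2} = 1
G(21) = mex{1,0} = 2
P-positions are exactly the n with G(n) = 0.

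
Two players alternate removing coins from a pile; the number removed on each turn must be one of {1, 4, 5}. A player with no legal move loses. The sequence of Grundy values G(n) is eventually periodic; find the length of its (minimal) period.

n :  0  1  2  3  4  5  6  7  8  9 10 11 12 13 14 15 16 17
G :  0  1  0  1  2  3  2  3  0  1  0  1  2  3  2  3  0  1
G(n+8) = G(n) holds for n = 0,…,4 (a full window of length max(S) = 5), so the sequence is purely periodic with period 8.

8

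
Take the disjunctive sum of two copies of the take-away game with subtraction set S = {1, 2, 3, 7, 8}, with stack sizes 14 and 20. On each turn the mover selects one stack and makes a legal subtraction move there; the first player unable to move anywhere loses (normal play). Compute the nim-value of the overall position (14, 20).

All stacks use S = {1, 2, 3, 7, 8}:
n :  0  1  2  3  4  5  6  7  8  9 10 11 12 13 14 15 16 17 18 19 20
G :  0  1  2  3  0  1  2  3  4  0  1  2  3  0  1  2  3  4  0  1  2
Stack A: G(14) = 1.
Stack B: G(20) = 2.
Combined Grundy value = 1 ⊕ 2 = 3.

3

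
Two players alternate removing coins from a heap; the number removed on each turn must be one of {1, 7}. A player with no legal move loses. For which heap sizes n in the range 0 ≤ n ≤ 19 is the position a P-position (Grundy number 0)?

0, 2, 4, 6, 8, 10, 12, 14, 16, 18

n :  0  1  2  3  4  5  6  7  8  9 10 11 12 13 14 15 16 17 18 19
G :  0  1  0  1  0  1  0  1  0  1  0  1  0  1  0  1  0  1  0  1
P-positions are exactly the n with G(n) = 0.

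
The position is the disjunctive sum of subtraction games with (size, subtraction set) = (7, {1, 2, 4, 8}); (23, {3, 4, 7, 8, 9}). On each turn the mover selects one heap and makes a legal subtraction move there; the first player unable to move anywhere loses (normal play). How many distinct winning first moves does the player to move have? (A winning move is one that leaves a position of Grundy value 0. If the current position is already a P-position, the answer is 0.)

2

Heap A, S = {1, 2, 4, 8}:
n : 0 1 2 3 4 5 6 7
G : 0 1 2 0 1 2 0 1
G_A(7) = 1.
Heap B, S = {3, 4, 7, 8, 9}:
n :  0  1  2  3  4  5  6  7  8  9 10 11 12 13 14 15 16 17 18 19 20 21 22 23
G :  0  0  0  1  1  1  2  2  2  3  3  3  0  0  0  1  1  1  2  2  2  3  3  3
G_B(23) = 3.
Combined Grundy value = 1 ⊕ 3 = 2.
A winning move leaves total XOR = 0, i.e. changes one component's Grundy value g to g ⊕ X where X is the current total.
Heap A: need g' = 1⊕2 = 3. Options: 7−1→G=0, 7−2→G=2, 7−4→G=0. Hits: 0.
Heap B: need g' = 3⊕2 = 1. Options: 23−3→G=2, 23−4→G=2, 23−7→G=1, 23−8→G=1, 23−9→G=0. Hits: 2.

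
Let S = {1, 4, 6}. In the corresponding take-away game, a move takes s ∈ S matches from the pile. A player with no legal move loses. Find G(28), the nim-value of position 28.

n :  0  1  2  3  4  5  6  7  8  9 10 11 12 13 14 15 16 17 18 19 20 21 22 23 24 25 26 27 28
G :  0  1  0  1  2  0  1  0  1  2  0  1  0  1  2  0  1  0  1  2  0  1  0  1  2  0  1  0  1

1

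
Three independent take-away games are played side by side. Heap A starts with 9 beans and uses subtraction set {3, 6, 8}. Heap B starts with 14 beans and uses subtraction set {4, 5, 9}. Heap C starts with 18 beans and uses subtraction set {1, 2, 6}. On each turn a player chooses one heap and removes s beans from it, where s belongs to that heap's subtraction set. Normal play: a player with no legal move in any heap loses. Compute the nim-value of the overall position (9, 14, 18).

2

Heap A, S = {3, 6, 8}:
G(0) = 0
G(1) = mex{} = 0
G(2) = mex{} = 0
G(3) = mex{0} = 1
G(4) = mex{0} = 1
G(5) = mex{0} = 1
G(6) = mex{1,0} = 2
G(7) = mex{1,0} = 2
G(8) = mex{1,0,0} = 2
G(9) = mex{2,1,0} = 3
G_A(9) = 3.
Heap B, S = {4, 5, 9}:
G(0) = 0
G(1) = mex{} = 0
G(2) = mex{} = 0
G(3) = mex{} = 0
G(4) = mex{0} = 1
G(5) = mex{0,0} = 1
G(6) = mex{0,0} = 1
G(7) = mex{0,0} = 1
G(8) = mex{1,0} = 2
G(9) = mex{1,1,0} = 2
G(10) = mex{1,1,0} = 2
G(11) = mex{1,1,0} = 2
G(12) = mex{2,1,0} = 3
G(13) = mex{2,2,1} = 0
G(14) = mex{2,2,1} = 0
G_B(14) = 0.
Heap C, S = {1, 2, 6}:
G(0) = 0
G(1) = mex{0} = 1
G(2) = mex{1,0} = 2
G(3) = mex{2,1} = 0
G(4) = mex{0,2} = 1
G(5) = mex{1,0} = 2
G(6) = mex{2,1,0} = 3
G(7) = mex{3,2,1} = 0
G(8) = mex{0,3,2} = 1
G(9) = mex{1,0,0} = 2
G(10) = mex{2,1,1} = 0
G(11) = mex{0,2,2} = 1
G(12) = mex{1,0,3} = 2
G(13) = mex{2,1,0} = 3
G(14) = mex{3,2,1} = 0
G(15) = mex{0,3,2} = 1
G(16) = mex{1,0,0} = 2
G(17) = mex{2,1,1} = 0
G(18) = mex{0,2,2} = 1
G_C(18) = 1.
Combined Grundy value = 3 ⊕ 0 ⊕ 1 = 2.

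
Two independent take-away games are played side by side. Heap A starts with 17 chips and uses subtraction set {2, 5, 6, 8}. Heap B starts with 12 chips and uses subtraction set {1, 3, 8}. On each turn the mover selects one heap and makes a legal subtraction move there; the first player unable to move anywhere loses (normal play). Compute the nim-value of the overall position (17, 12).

0

Heap A, S = {2, 5, 6, 8}:
G(0) = 0
G(1) = mex{} = 0
G(2) = mex{0} = 1
G(3) = mex{0} = 1
G(4) = mex{1} = 0
G(5) = mex{1,0} = 2
G(6) = mex{0,0,0} = 1
G(7) = mex{2,1,0} = 3
G(8) = mex{1,1,1,0} = 2
G(9) = mex{3,0,1,0} = 2
G(10) = mex{2,2,0,1} = 3
G(11) = mex{2,1,2,1} = 0
G(12) = mex{3,3,1,0} = 2
G(13) = mex{0,2,3,2} = 1
G(14) = mex{2,2,2,1} = 0
G(15) = mex{1,3,2,3} = 0
G(16) = mex{0,0,3,2} = 1
G(17) = mex{0,2,0,2} = 1
G_A(17) = 1.
Heap B, S = {1, 3, 8}:
n :  0  1  2  3  4  5  6  7  8  9 10 11 12
G :  0  1  0  1  0  1  0  1  2  3  2  0  1
G_B(12) = 1.
Combined Grundy value = 1 ⊕ 1 = 0.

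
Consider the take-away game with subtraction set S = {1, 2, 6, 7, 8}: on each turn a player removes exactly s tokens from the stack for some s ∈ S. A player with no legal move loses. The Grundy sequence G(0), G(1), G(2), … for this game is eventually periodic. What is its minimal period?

G(0) = 0
G(1) = mex{0} = 1
G(2) = mex{1,0} = 2
G(3) = mex{2,1} = 0
G(4) = mex{0,2} = 1
G(5) = mex{1,0} = 2
G(6) = mex{2,1,0} = 3
G(7) = mex{3,2,1,0} = 4
G(8) = mex{4,3,2,1,0} = 5
G(9) = mex{5,4,0,2,1} = 3
G(10) = mex{3,5,1,0,2} = 4
G(11) = mex{4,3,2,1,0} = 5
G(12) = mex{5,4,3,2,1} = 0
G(13) = mex{0,5,4,3,2} = 1
G(14) = mex{1,0,5,4,3} = 2
G(15) = mex{2,1,3,5,4} = 0
G(16) = mex{0,2,4,3,5} = 1
G(17) = mex{1,0,5,4,3} = 2
G(18) = mex{2,1,0,5,4} = 3
G(19) = mex{3,2,1,0,5} = 4
G(20) = mex{4,3,2,1,0} = 5
G(21) = mex{5,4,0,2,1} = 3
G(22) = mex{3,5,1,0,2} = 4
G(23) = mex{4,3,2,1,0} = 5
G(24) = mex{5,4,3,2,1} = 0
G(25) = mex{0,5,4,3,2} = 1
G(n+12) = G(n) holds for n = 0,…,7 (a full window of length max(S) = 8), so the sequence is purely periodic with period 12.

12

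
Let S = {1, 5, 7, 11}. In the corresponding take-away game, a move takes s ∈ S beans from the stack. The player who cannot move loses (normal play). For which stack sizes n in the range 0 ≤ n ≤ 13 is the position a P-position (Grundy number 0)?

n :  0  1  2  3  4  5  6  7  8  9 10 11 12 13
G :  0  1  0  1  0  1  0  1  0  1  0  1  0  1
P-positions are exactly the n with G(n) = 0.

0, 2, 4, 6, 8, 10, 12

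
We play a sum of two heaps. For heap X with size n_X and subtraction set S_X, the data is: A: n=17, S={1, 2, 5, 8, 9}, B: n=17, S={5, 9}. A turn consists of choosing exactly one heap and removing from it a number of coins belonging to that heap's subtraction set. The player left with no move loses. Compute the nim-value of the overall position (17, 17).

Heap A, S = {1, 2, 5, 8, 9}:
G(0) = 0
G(1) = mex{0} = 1
G(2) = mex{1,0} = 2
G(3) = mex{2,1} = 0
G(4) = mex{0,2} = 1
G(5) = mex{1,0,0} = 2
G(6) = mex{2,1,1} = 0
G(7) = mex{0,2,2} = 1
G(8) = mex{1,0,0,0} = 2
G(9) = mex{2,1,1,1,0} = 3
G(10) = mex{3,2,2,2,1} = 0
G(11) = mex{0,3,0,0,2} = 1
G(12) = mex{1,0,1,1,0} = 2
G(13) = mex{2,1,2,2,1} = 0
G(14) = mex{0,2,3,0,2} = 1
G(15) = mex{1,0,0,1,0} = 2
G(16) = mex{2,1,1,2,1} = 0
G(17) = mex{0,2,2,3,2} = 1
G_A(17) = 1.
Heap B, S = {5, 9}:
G(0) = 0
G(1) = mex{} = 0
G(2) = mex{} = 0
G(3) = mex{} = 0
G(4) = mex{} = 0
G(5) = mex{0} = 1
G(6) = mex{0} = 1
G(7) = mex{0} = 1
G(8) = mex{0} = 1
G(9) = mex{0,0} = 1
G(10) = mex{1,0} = 2
G(11) = mex{1,0} = 2
G(12) = mex{1,0} = 2
G(13) = mex{1,0} = 2
G(14) = mex{1,1} = 0
G(15) = mex{2,1} = 0
G(16) = mex{2,1} = 0
G(17) = mex{2,1} = 0
G_B(17) = 0.
Combined Grundy value = 1 ⊕ 0 = 1.

1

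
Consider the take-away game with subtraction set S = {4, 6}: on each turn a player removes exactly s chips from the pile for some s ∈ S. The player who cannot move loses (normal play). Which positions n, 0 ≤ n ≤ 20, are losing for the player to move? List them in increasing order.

0, 1, 2, 3, 10, 11, 12, 13, 20

n :  0  1  2  3  4  5  6  7  8  9 10 11 12 13 14 15 16 17 18 19 20
G :  0  0  0  0  1  1  1  1  2  2  0  0  0  0  1  1  1  1  2  2  0
P-positions are exactly the n with G(n) = 0.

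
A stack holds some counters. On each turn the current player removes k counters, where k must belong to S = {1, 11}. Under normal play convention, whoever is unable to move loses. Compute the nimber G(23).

1

G(0) = 0
G(1) = mex{0} = 1
G(2) = mex{1} = 0
G(3) = mex{0} = 1
G(4) = mex{1} = 0
G(5) = mex{0} = 1
G(6) = mex{1} = 0
G(7) = mex{0} = 1
G(8) = mex{1} = 0
G(9) = mex{0} = 1
G(10) = mex{1} = 0
G(11) = mex{0,0} = 1
G(12) = mex{1,1} = 0
G(13) = mex{0,0} = 1
G(14) = mex{1,1} = 0
G(15) = mex{0,0} = 1
G(16) = mex{1,1} = 0
G(17) = mex{0,0} = 1
G(18) = mex{1,1} = 0
G(19) = mex{0,0} = 1
G(20) = mex{1,1} = 0
G(21) = mex{0,0} = 1
G(22) = mex{1,1} = 0
G(23) = mex{0,0} = 1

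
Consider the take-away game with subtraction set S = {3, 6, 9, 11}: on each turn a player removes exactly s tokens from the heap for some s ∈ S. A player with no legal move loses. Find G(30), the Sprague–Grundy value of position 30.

0

G(0) = 0
G(1) = mex{} = 0
G(2) = mex{} = 0
G(3) = mex{0} = 1
G(4) = mex{0} = 1
G(5) = mex{0} = 1
G(6) = mex{1,0} = 2
G(7) = mex{1,0} = 2
G(8) = mex{1,0} = 2
G(9) = mex{2,1,0} = 3
G(10) = mex{2,1,0} = 3
G(11) = mex{2,1,0,0} = 3
G(12) = mex{3,2,1,0} = 4
G(13) = mex{3,2,1,0} = 4
G(14) = mex{3,2,1,1} = 0
G(15) = mex{4,3,2,1} = 0
G(16) = mex{4,3,2,1} = 0
G(17) = mex{0,3,2,2} = 1
G(18) = mex{0,4,3,2} = 1
G(19) = mex{0,4,3,2} = 1
G(20) = mex{1,0,3,3} = 2
G(21) = mex{1,0,4,3} = 2
G(22) = mex{1,0,4,3} = 2
G(23) = mex{2,1,0,4} = 3
G(24) = mex{2,1,0,4} = 3
G(25) = mex{2,1,0,0} = 3
G(26) = mex{3,2,1,0} = 4
G(27) = mex{3,2,1,0} = 4
G(28) = mex{3,2,1,1} = 0
G(29) = mex{4,3,2,1} = 0
G(30) = mex{4,3,2,1} = 0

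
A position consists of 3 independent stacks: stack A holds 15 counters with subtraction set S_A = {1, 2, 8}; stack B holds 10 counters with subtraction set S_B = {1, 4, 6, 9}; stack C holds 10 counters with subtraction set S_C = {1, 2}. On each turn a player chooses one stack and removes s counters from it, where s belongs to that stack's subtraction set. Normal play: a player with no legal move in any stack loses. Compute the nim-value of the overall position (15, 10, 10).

1

Stack A, S = {1, 2, 8}:
n :  0  1  2  3  4  5  6  7  8  9 10 11 12 13 14 15
G :  0  1  2  0  1  2  0  1  2  0  1  2  0  1  2  0
G_A(15) = 0.
Stack B, S = {1, 4, 6, 9}:
G(0) = 0
G(1) = mex{0} = 1
G(2) = mex{1} = 0
G(3) = mex{0} = 1
G(4) = mex{1,0} = 2
G(5) = mex{2,1} = 0
G(6) = mex{0,0,0} = 1
G(7) = mex{1,1,1} = 0
G(8) = mex{0,2,0} = 1
G(9) = mex{1,0,1,0} = 2
G(10) = mex{2,1,2,1} = 0
G_B(10) = 0.
Stack C, S = {1, 2}:
G(0) = 0
G(1) = mex{0} = 1
G(2) = mex{1,0} = 2
G(3) = mex{2,1} = 0
G(4) = mex{0,2} = 1
G(5) = mex{1,0} = 2
G(6) = mex{2,1} = 0
G(7) = mex{0,2} = 1
G(8) = mex{1,0} = 2
G(9) = mex{2,1} = 0
G(10) = mex{0,2} = 1
G_C(10) = 1.
Combined Grundy value = 0 ⊕ 0 ⊕ 1 = 1.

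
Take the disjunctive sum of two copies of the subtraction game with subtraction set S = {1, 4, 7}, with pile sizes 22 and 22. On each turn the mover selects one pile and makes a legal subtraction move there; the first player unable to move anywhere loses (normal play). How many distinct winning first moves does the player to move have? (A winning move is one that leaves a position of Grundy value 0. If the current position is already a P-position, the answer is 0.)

0

All piles use S = {1, 4, 7}:
n :  0  1  2  3  4  5  6  7  8  9 10 11 12 13 14 15 16 17 18 19 20 21 22
G :  0  1  0  1  2  0  1  2  0  1  0  1  2  0  1  2  0  1  0  1  2  0  1
Pile A: G(22) = 1.
Pile B: G(22) = 1.
Combined Grundy value = 1 ⊕ 1 = 0.
A winning move leaves total XOR = 0, i.e. changes one component's Grundy value g to g ⊕ X where X is the current total.
Pile A: target g' = 1⊕0 = 1, but every legal move changes the Grundy value (mex property), so 0 moves.
Pile B: target g' = 1⊕0 = 1, but every legal move changes the Grundy value (mex property), so 0 moves.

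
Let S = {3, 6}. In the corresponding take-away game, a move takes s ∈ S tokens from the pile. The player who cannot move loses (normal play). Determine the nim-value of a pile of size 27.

n :  0  1  2  3  4  5  6  7  8  9 10 11 12 13 14 15 16 17 18 19 20 21 22 23 24 25 26 27
G :  0  0  0  1  1  1  2  2  2  0  0  0  1  1  1  2  2  2  0  0  0  1  1  1  2  2  2  0

0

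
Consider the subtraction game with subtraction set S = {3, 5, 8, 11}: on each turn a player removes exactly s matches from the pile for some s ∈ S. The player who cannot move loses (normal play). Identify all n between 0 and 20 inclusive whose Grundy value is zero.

0, 1, 2, 14, 15, 16

G(0) = 0
G(1) = mex{} = 0
G(2) = mex{} = 0
G(3) = mex{0} = 1
G(4) = mex{0} = 1
G(5) = mex{0,0} = 1
G(6) = mex{1,0} = 2
G(7) = mex{1,0} = 2
G(8) = mex{1,1,0} = 2
G(9) = mex{2,1,0} = 3
G(10) = mex{2,1,0} = 3
G(11) = mex{2,2,1,0} = 3
G(12) = mex{3,2,1,0} = 4
G(13) = mex{3,2,1,0} = 4
G(14) = mex{3,3,2,1} = 0
G(15) = mex{4,3,2,1} = 0
G(16) = mex{4,3,2,1} = 0
G(17) = mex{0,4,3,2} = 1
G(18) = mex{0,4,3,2} = 1
G(19) = mex{0,0,3,2} = 1
G(20) = mex{1,0,4,3} = 2
P-positions are exactly the n with G(n) = 0.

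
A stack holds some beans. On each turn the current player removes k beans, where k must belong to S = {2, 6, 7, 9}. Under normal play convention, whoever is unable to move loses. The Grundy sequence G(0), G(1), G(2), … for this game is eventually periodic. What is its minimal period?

G(0) = 0
G(1) = mex{} = 0
G(2) = mex{0} = 1
G(3) = mex{0} = 1
G(4) = mex{1} = 0
G(5) = mex{1} = 0
G(6) = mex{0,0} = 1
G(7) = mex{0,0,0} = 1
G(8) = mex{1,1,0} = 2
G(9) = mex{1,1,1,0} = 2
G(10) = mex{2,0,1,0} = 3
G(11) = mex{2,0,0,1} = 3
G(12) = mex{3,1,0,1} = 2
G(13) = mex{3,1,1,0} = 2
G(14) = mex{2,2,1,0} = 3
G(15) = mex{2,2,2,1} = 0
G(16) = mex{3,3,2,1} = 0
G(17) = mex{0,3,3,2} = 1
G(18) = mex{0,2,3,2} = 1
G(19) = mex{1,2,2,3} = 0
G(20) = mex{1,3,2,3} = 0
G(21) = mex{0,0,3,2} = 1
G(22) = mex{0,0,0,2} = 1
G(23) = mex{1,1,0,3} = 2
G(24) = mex{1,1,1,0} = 2
G(25) = mex{2,0,1,0} = 3
G(26) = mex{2,0,0,1} = 3
G(27) = mex{3,1,0,1} = 2
G(28) = mex{3,1,1,0} = 2
G(29) = mex{2,2,1,0} = 3
G(30) = mex{2,2,2,1} = 0
G(31) = mex{3,3,2,1} = 0
G(n+15) = G(n) holds for n = 0,…,8 (a full window of length max(S) = 9), so the sequence is purely periodic with period 15.

15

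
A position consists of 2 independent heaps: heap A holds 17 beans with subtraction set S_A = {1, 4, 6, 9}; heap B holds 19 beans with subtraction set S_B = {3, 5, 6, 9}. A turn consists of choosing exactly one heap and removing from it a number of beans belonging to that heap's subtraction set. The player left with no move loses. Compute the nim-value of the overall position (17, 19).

Heap A, S = {1, 4, 6, 9}:
G(0) = 0
G(1) = mex{0} = 1
G(2) = mex{1} = 0
G(3) = mex{0} = 1
G(4) = mex{1,0} = 2
G(5) = mex{2,1} = 0
G(6) = mex{0,0,0} = 1
G(7) = mex{1,1,1} = 0
G(8) = mex{0,2,0} = 1
G(9) = mex{1,0,1,0} = 2
G(10) = mex{2,1,2,1} = 0
G(11) = mex{0,0,0,0} = 1
G(12) = mex{1,1,1,1} = 0
G(13) = mex{0,2,0,2} = 1
G(14) = mex{1,0,1,0} = 2
G(15) = mex{2,1,2,1} = 0
G(16) = mex{0,0,0,0} = 1
G(17) = mex{1,1,1,1} = 0
G_A(17) = 0.
Heap B, S = {3, 5, 6, 9}:
n :  0  1  2  3  4  5  6  7  8  9 10 11 12 13 14 15 16 17 18 19
G :  0  0  0  1  1  1  2  2  2  3  3  3  0  0  0  1  1  1  2  2
G_B(19) = 2.
Combined Grundy value = 0 ⊕ 2 = 2.

2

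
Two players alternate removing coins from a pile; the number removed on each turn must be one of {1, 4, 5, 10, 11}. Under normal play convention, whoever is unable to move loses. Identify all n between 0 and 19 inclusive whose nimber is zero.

0, 2, 8, 14, 16

n :  0  1  2  3  4  5  6  7  8  9 10 11 12 13 14 15 16 17 18 19
G :  0  1  0  1  2  3  2  3  0  1  4  5  2  3  0  1  0  1  2  3
P-positions are exactly the n with G(n) = 0.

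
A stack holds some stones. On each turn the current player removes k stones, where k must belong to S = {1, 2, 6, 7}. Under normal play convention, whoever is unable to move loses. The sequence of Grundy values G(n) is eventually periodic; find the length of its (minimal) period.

8

n :  0  1  2  3  4  5  6  7  8  9 10 11 12 13 14 15 16 17
G :  0  1  2  0  1  2  3  4  0  1  2  0  1  2  3  4  0  1
G(n+8) = G(n) holds for n = 0,…,6 (a full window of length max(S) = 7), so the sequence is purely periodic with period 8.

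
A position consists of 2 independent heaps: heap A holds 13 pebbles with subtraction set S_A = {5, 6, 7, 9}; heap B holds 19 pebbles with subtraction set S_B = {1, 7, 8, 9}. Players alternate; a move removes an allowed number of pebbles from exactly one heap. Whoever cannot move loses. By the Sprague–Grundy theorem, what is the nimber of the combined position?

3

Heap A, S = {5, 6, 7, 9}:
n :  0  1  2  3  4  5  6  7  8  9 10 11 12 13
G :  0  0  0  0  0  1  1  1  1  1  2  2  2  2
G_A(13) = 2.
Heap B, S = {1, 7, 8, 9}:
G(0) = 0
G(1) = mex{0} = 1
G(2) = mex{1} = 0
G(3) = mex{0} = 1
G(4) = mex{1} = 0
G(5) = mex{0} = 1
G(6) = mex{1} = 0
G(7) = mex{0,0} = 1
G(8) = mex{1,1,0} = 2
G(9) = mex{2,0,1,0} = 3
G(10) = mex{3,1,0,1} = 2
G(11) = mex{2,0,1,0} = 3
G(12) = mex{3,1,0,1} = 2
G(13) = mex{2,0,1,0} = 3
G(14) = mex{3,1,0,1} = 2
G(15) = mex{2,2,1,0} = 3
G(16) = mex{3,3,2,1} = 0
G(17) = mex{0,2,3,2} = 1
G(18) = mex{1,3,2,3} = 0
G(19) = mex{0,2,3,2} = 1
G_B(19) = 1.
Combined Grundy value = 2 ⊕ 1 = 3.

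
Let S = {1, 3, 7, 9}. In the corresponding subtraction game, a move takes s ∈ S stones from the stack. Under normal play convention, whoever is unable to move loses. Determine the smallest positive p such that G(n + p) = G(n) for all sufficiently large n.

n :  0  1  2  3  4  5  6  7  8  9 10 11 12 13 14
G :  0  1  0  1  0  1  0  1  0  1  0  1  0  1  0
G(n+2) = G(n) holds for n = 0,…,8 (a full window of length max(S) = 9), so the sequence is purely periodic with period 2.

2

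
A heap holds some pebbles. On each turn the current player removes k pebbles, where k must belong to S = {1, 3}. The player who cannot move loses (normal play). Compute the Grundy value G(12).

G(0) = 0
G(1) = mex{0} = 1
G(2) = mex{1} = 0
G(3) = mex{0,0} = 1
G(4) = mex{1,1} = 0
G(5) = mex{0,0} = 1
G(6) = mex{1,1} = 0
G(7) = mex{0,0} = 1
G(8) = mex{1,1} = 0
G(9) = mex{0,0} = 1
G(10) = mex{1,1} = 0
G(11) = mex{0,0} = 1
G(12) = mex{1,1} = 0

0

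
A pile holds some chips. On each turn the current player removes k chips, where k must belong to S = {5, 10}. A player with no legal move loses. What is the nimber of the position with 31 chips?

G(0) = 0
G(1) = mex{} = 0
G(2) = mex{} = 0
G(3) = mex{} = 0
G(4) = mex{} = 0
G(5) = mex{0} = 1
G(6) = mex{0} = 1
G(7) = mex{0} = 1
G(8) = mex{0} = 1
G(9) = mex{0} = 1
G(10) = mex{1,0} = 2
G(11) = mex{1,0} = 2
G(12) = mex{1,0} = 2
G(13) = mex{1,0} = 2
G(14) = mex{1,0} = 2
G(15) = mex{2,1} = 0
G(16) = mex{2,1} = 0
G(17) = mex{2,1} = 0
G(18) = mex{2,1} = 0
G(19) = mex{2,1} = 0
G(20) = mex{0,2} = 1
G(21) = mex{0,2} = 1
G(22) = mex{0,2} = 1
G(23) = mex{0,2} = 1
G(24) = mex{0,2} = 1
G(25) = mex{1,0} = 2
G(26) = mex{1,0} = 2
G(27) = mex{1,0} = 2
G(28) = mex{1,0} = 2
G(29) = mex{1,0} = 2
G(30) = mex{2,1} = 0
G(31) = mex{2,1} = 0

0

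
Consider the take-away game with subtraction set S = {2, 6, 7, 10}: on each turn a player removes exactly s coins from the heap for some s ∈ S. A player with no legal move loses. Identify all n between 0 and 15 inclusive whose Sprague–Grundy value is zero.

0, 1, 4, 5, 9, 13

G(0) = 0
G(1) = mex{} = 0
G(2) = mex{0} = 1
G(3) = mex{0} = 1
G(4) = mex{1} = 0
G(5) = mex{1} = 0
G(6) = mex{0,0} = 1
G(7) = mex{0,0,0} = 1
G(8) = mex{1,1,0} = 2
G(9) = mex{1,1,1} = 0
G(10) = mex{2,0,1,0} = 3
G(11) = mex{0,0,0,0} = 1
G(12) = mex{3,1,0,1} = 2
G(13) = mex{1,1,1,1} = 0
G(14) = mex{2,2,1,0} = 3
G(15) = mex{0,0,2,0} = 1
P-positions are exactly the n with G(n) = 0.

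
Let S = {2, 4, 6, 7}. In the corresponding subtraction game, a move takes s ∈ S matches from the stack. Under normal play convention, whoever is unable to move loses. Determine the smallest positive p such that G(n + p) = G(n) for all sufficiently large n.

n :  0  1  2  3  4  5  6  7  8  9 10 11 12 13 14 15 16 17 18 19
G :  0  0  1  1  2  2  3  3  4  0  0  1  1  2  2  3  3  4  0  0
G(n+9) = G(n) holds for n = 0,…,6 (a full window of length max(S) = 7), so the sequence is purely periodic with period 9.

9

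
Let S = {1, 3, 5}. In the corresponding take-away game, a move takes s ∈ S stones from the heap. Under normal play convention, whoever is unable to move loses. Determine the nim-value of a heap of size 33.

n :  0  1  2  3  4  5  6  7  8  9 10 11 12 13 14 15 16 17 18 19 20 21 22 23 24 25 26 27 28 29 30 31 32 33
G :  0  1  0  1  0  1  0  1  0  1  0  1  0  1  0  1  0  1  0  1  0  1  0  1  0  1  0  1  0  1  0  1  0  1

1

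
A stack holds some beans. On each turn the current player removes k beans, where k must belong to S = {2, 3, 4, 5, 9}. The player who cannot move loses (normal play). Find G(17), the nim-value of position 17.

1

n :  0  1  2  3  4  5  6  7  8  9 10 11 12 13 14 15 16 17
G :  0  0  1  1  2  2  3  0  0  1  1  2  2  3  0  0  1  1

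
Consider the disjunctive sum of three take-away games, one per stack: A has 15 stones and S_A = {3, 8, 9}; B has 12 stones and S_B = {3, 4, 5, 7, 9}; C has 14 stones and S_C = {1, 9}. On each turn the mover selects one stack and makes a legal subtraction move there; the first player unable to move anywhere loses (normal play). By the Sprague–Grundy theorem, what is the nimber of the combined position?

1

Stack A, S = {3, 8, 9}:
n :  0  1  2  3  4  5  6  7  8  9 10 11 12 13 14 15
G :  0  0  0  1  1  1  0  0  2  1  1  3  0  0  2  1
G_A(15) = 1.
Stack B, S = {3, 4, 5, 7, 9}:
n :  0  1  2  3  4  5  6  7  8  9 10 11 12
G :  0  0  0  1  1  1  2  2  2  3  3  3  0
G_B(12) = 0.
Stack C, S = {1, 9}:
G(0) = 0
G(1) = mex{0} = 1
G(2) = mex{1} = 0
G(3) = mex{0} = 1
G(4) = mex{1} = 0
G(5) = mex{0} = 1
G(6) = mex{1} = 0
G(7) = mex{0} = 1
G(8) = mex{1} = 0
G(9) = mex{0,0} = 1
G(10) = mex{1,1} = 0
G(11) = mex{0,0} = 1
G(12) = mex{1,1} = 0
G(13) = mex{0,0} = 1
G(14) = mex{1,1} = 0
G_C(14) = 0.
Combined Grundy value = 1 ⊕ 0 ⊕ 0 = 1.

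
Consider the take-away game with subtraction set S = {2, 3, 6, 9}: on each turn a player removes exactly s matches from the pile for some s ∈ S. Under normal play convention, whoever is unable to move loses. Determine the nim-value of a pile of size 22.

G(0) = 0
G(1) = mex{} = 0
G(2) = mex{0} = 1
G(3) = mex{0,0} = 1
G(4) = mex{1,0} = 2
G(5) = mex{1,1} = 0
G(6) = mex{2,1,0} = 3
G(7) = mex{0,2,0} = 1
G(8) = mex{3,0,1} = 2
G(9) = mex{1,3,1,0} = 2
G(10) = mex{2,1,2,0} = 3
G(11) = mex{2,2,0,1} = 3
G(12) = mex{3,2,3,1} = 0
G(13) = mex{3,3,1,2} = 0
G(14) = mex{0,3,2,0} = 1
G(15) = mex{0,0,2,3} = 1
G(16) = mex{1,0,3,1} = 2
G(17) = mex{1,1,3,2} = 0
G(18) = mex{2,1,0,2} = 3
G(19) = mex{0,2,0,3} = 1
G(20) = mex{3,0,1,3} = 2
G(21) = mex{1,3,1,0} = 2
G(22) = mex{2,1,2,0} = 3

3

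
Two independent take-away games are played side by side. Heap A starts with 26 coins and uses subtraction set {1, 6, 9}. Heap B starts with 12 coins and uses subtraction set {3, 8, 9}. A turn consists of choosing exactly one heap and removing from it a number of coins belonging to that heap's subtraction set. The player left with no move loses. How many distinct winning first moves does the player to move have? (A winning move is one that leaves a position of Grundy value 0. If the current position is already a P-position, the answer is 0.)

1

Heap A, S = {1, 6, 9}:
n :  0  1  2  3  4  5  6  7  8  9 10 11 12 13 14 15 16 17 18 19 20 21 22 23 24 25 26
G :  0  1  0  1  0  1  2  0  1  2  3  2  0  1  0  1  2  0  1  0  1  2  0  1  0  1  2
G_A(26) = 2.
Heap B, S = {3, 8, 9}:
n :  0  1  2  3  4  5  6  7  8  9 10 11 12
G :  0  0  0  1  1  1  0  0  2  1  1  3  0
G_B(12) = 0.
Combined Grundy value = 2 ⊕ 0 = 2.
A winning move leaves total XOR = 0, i.e. changes one component's Grundy value g to g ⊕ X where X is the current total.
Heap A: need g' = 2⊕2 = 0. Options: 26−1→G=1, 26−6→G=1, 26−9→G=0. Hits: 1.
Heap B: need g' = 0⊕2 = 2. Options: 12−3→G=1, 12−8→G=1, 12−9→G=1. Hits: 0.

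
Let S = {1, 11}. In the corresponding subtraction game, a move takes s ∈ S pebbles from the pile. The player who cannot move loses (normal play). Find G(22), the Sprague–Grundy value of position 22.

0

n :  0  1  2  3  4  5  6  7  8  9 10 11 12 13 14 15 16 17 18 19 20 21 22
G :  0  1  0  1  0  1  0  1  0  1  0  1  0  1  0  1  0  1  0  1  0  1  0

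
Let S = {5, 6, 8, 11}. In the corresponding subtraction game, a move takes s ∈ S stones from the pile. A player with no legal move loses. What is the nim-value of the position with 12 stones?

G(0) = 0
G(1) = mex{} = 0
G(2) = mex{} = 0
G(3) = mex{} = 0
G(4) = mex{} = 0
G(5) = mex{0} = 1
G(6) = mex{0,0} = 1
G(7) = mex{0,0} = 1
G(8) = mex{0,0,0} = 1
G(9) = mex{0,0,0} = 1
G(10) = mex{1,0,0} = 2
G(11) = mex{1,1,0,0} = 2
G(12) = mex{1,1,0,0} = 2

2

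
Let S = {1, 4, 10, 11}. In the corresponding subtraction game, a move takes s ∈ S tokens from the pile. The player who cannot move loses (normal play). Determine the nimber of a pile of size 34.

1

G(0) = 0
G(1) = mex{0} = 1
G(2) = mex{1} = 0
G(3) = mex{0} = 1
G(4) = mex{1,0} = 2
G(5) = mex{2,1} = 0
G(6) = mex{0,0} = 1
G(7) = mex{1,1} = 0
G(8) = mex{0,2} = 1
G(9) = mex{1,0} = 2
G(10) = mex{2,1,0} = 3
G(11) = mex{3,0,1,0} = 2
G(12) = mex{2,1,0,1} = 3
G(13) = mex{3,2,1,0} = 4
G(14) = mex{4,3,2,1} = 0
G(15) = mex{0,2,0,2} = 1
G(16) = mex{1,3,1,0} = 2
G(17) = mex{2,4,0,1} = 3
G(18) = mex{3,0,1,0} = 2
G(19) = mex{2,1,2,1} = 0
G(20) = mex{0,2,3,2} = 1
G(21) = mex{1,3,2,3} = 0
G(22) = mex{0,2,3,2} = 1
G(23) = mex{1,0,4,3} = 2
G(24) = mex{2,1,0,4} = 3
G(25) = mex{3,0,1,0} = 2
G(26) = mex{2,1,2,1} = 0
G(27) = mex{0,2,3,2} = 1
G(28) = mex{1,3,2,3} = 0
G(29) = mex{0,2,0,2} = 1
G(30) = mex{1,0,1,0} = 2
G(31) = mex{2,1,0,1} = 3
G(32) = mex{3,0,1,0} = 2
G(33) = mex{2,1,2,1} = 0
G(34) = mex{0,2,3,2} = 1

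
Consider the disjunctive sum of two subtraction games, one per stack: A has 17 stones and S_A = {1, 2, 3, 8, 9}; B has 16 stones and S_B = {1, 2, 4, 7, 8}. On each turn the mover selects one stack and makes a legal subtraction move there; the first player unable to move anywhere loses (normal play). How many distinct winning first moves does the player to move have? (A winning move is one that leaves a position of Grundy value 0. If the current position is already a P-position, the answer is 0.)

1

Stack A, S = {1, 2, 3, 8, 9}:
n :  0  1  2  3  4  5  6  7  8  9 10 11 12 13 14 15 16 17
G :  0  1  2  3  0  1  2  3  4  5  0  1  2  3  0  1  2  3
G_A(17) = 3.
Stack B, S = {1, 2, 4, 7, 8}:
G(0) = 0
G(1) = mex{0} = 1
G(2) = mex{1,0} = 2
G(3) = mex{2,1} = 0
G(4) = mex{0,2,0} = 1
G(5) = mex{1,0,1} = 2
G(6) = mex{2,1,2} = 0
G(7) = mex{0,2,0,0} = 1
G(8) = mex{1,0,1,1,0} = 2
G(9) = mex{2,1,2,2,1} = 0
G(10) = mex{0,2,0,0,2} = 1
G(11) = mex{1,0,1,1,0} = 2
G(12) = mex{2,1,2,2,1} = 0
G(13) = mex{0,2,0,0,2} = 1
G(14) = mex{1,0,1,1,0} = 2
G(15) = mex{2,1,2,2,1} = 0
G(16) = mex{0,2,0,0,2} = 1
G_B(16) = 1.
Combined Grundy value = 3 ⊕ 1 = 2.
A winning move leaves total XOR = 0, i.e. changes one component's Grundy value g to g ⊕ X where X is the current total.
Stack A: need g' = 3⊕2 = 1. Options: 17−1→G=2, 17−2→G=1, 17−3→G=0, 17−8→G=5, 17−9→G=4. Hits: 1.
Stack B: need g' = 1⊕2 = 3. Options: 16−1→G=0, 16−2→G=2, 16−4→G=0, 16−7→G=0, 16−8→G=2. Hits: 0.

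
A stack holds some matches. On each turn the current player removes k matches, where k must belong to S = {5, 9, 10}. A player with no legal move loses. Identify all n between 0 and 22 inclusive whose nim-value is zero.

n :  0  1  2  3  4  5  6  7  8  9 10 11 12 13 14 15 16 17 18 19 20 21 22
G :  0  0  0  0  0  1  1  1  1  1  2  2  2  2  2  0  0  0  0  0  1  1  1
P-positions are exactly the n with G(n) = 0.

0, 1, 2, 3, 4, 15, 16, 17, 18, 19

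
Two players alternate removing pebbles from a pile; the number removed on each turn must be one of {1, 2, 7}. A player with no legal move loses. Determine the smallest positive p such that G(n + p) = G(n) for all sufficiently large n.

n :  0  1  2  3  4  5  6  7  8  9 10 11 12 13 14
G :  0  1  2  0  1  2  0  1  2  0  1  2  0  1  2
G(n+3) = G(n) holds for n = 0,…,6 (a full window of length max(S) = 7), so the sequence is purely periodic with period 3.

3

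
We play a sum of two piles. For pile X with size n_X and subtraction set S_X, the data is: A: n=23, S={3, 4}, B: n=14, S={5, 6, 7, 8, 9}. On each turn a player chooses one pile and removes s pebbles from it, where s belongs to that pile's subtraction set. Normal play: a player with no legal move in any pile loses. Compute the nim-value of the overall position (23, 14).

Pile A, S = {3, 4}:
G(0) = 0
G(1) = mex{} = 0
G(2) = mex{} = 0
G(3) = mex{0} = 1
G(4) = mex{0,0} = 1
G(5) = mex{0,0} = 1
G(6) = mex{1,0} = 2
G(7) = mex{1,1} = 0
G(8) = mex{1,1} = 0
G(9) = mex{2,1} = 0
G(10) = mex{0,2} = 1
G(11) = mex{0,0} = 1
G(12) = mex{0,0} = 1
G(13) = mex{1,0} = 2
G(14) = mex{1,1} = 0
G(15) = mex{1,1} = 0
G(16) = mex{2,1} = 0
G(17) = mex{0,2} = 1
G(18) = mex{0,0} = 1
G(19) = mex{0,0} = 1
G(20) = mex{1,0} = 2
G(21) = mex{1,1} = 0
G(22) = mex{1,1} = 0
G(23) = mex{2,1} = 0
G_A(23) = 0.
Pile B, S = {5, 6, 7, 8, 9}:
G(0) = 0
G(1) = mex{} = 0
G(2) = mex{} = 0
G(3) = mex{} = 0
G(4) = mex{} = 0
G(5) = mex{0} = 1
G(6) = mex{0,0} = 1
G(7) = mex{0,0,0} = 1
G(8) = mex{0,0,0,0} = 1
G(9) = mex{0,0,0,0,0} = 1
G(10) = mex{1,0,0,0,0} = 2
G(11) = mex{1,1,0,0,0} = 2
G(12) = mex{1,1,1,0,0} = 2
G(13) = mex{1,1,1,1,0} = 2
G(14) = mex{1,1,1,1,1} = 0
G_B(14) = 0.
Combined Grundy value = 0 ⊕ 0 = 0.

0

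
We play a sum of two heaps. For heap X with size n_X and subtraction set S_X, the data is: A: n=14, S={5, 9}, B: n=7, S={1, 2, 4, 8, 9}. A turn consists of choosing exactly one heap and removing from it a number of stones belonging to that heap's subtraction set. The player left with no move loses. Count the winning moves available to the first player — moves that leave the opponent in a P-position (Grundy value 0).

4

Heap A, S = {5, 9}:
n :  0  1  2  3  4  5  6  7  8  9 10 11 12 13 14
G :  0  0  0  0  0  1  1  1  1  1  2  2  2  2  0
G_A(14) = 0.
Heap B, S = {1, 2, 4, 8, 9}:
n : 0 1 2 3 4 5 6 7
G : 0 1 2 0 1 2 0 1
G_B(7) = 1.
Combined Grundy value = 0 ⊕ 1 = 1.
A winning move leaves total XOR = 0, i.e. changes one component's Grundy value g to g ⊕ X where X is the current total.
Heap A: need g' = 0⊕1 = 1. Options: 14−5→G=1, 14−9→G=1. Hits: 2.
Heap B: need g' = 1⊕1 = 0. Options: 7−1→G=0, 7−2→G=2, 7−4→G=0. Hits: 2.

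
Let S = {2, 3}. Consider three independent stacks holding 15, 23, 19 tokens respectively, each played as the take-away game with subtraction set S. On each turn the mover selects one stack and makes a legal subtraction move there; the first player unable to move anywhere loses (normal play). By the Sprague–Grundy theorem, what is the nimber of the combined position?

3

All stacks use S = {2, 3}:
n :  0  1  2  3  4  5  6  7  8  9 10 11 12 13 14 15 16 17 18 19 20 21 22 23
G :  0  0  1  1  2  0  0  1  1  2  0  0  1  1  2  0  0  1  1  2  0  0  1  1
Stack A: G(15) = 0.
Stack B: G(23) = 1.
Stack C: G(19) = 2.
Combined Grundy value = 0 ⊕ 1 ⊕ 2 = 3.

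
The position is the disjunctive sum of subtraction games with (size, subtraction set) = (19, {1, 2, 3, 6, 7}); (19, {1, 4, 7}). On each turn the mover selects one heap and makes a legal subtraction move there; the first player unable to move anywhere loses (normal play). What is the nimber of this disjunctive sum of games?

2

Heap A, S = {1, 2, 3, 6, 7}:
n :  0  1  2  3  4  5  6  7  8  9 10 11 12 13 14 15 16 17 18 19
G :  0  1  2  3  0  1  2  3  0  1  2  3  0  1  2  3  0  1  2  3
G_A(19) = 3.
Heap B, S = {1, 4, 7}:
n :  0  1  2  3  4  5  6  7  8  9 10 11 12 13 14 15 16 17 18 19
G :  0  1  0  1  2  0  1  2  0  1  0  1  2  0  1  2  0  1  0  1
G_B(19) = 1.
Combined Grundy value = 3 ⊕ 1 = 2.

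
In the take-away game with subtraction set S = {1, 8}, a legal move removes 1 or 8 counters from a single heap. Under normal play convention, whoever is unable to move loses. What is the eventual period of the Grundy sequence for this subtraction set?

9

n :  0  1  2  3  4  5  6  7  8  9 10 11 12 13 14 15 16 17 18 19
G :  0  1  0  1  0  1  0  1  2  0  1  0  1  0  1  0  1  2  0  1
G(n+9) = G(n) holds for n = 0,…,7 (a full window of length max(S) = 8), so the sequence is purely periodic with period 9.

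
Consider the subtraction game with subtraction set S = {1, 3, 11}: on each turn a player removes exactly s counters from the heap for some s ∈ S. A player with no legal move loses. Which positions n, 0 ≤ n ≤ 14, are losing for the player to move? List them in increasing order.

0, 2, 4, 6, 8, 10, 12, 14

G(0) = 0
G(1) = mex{0} = 1
G(2) = mex{1} = 0
G(3) = mex{0,0} = 1
G(4) = mex{1,1} = 0
G(5) = mex{0,0} = 1
G(6) = mex{1,1} = 0
G(7) = mex{0,0} = 1
G(8) = mex{1,1} = 0
G(9) = mex{0,0} = 1
G(10) = mex{1,1} = 0
G(11) = mex{0,0,0} = 1
G(12) = mex{1,1,1} = 0
G(13) = mex{0,0,0} = 1
G(14) = mex{1,1,1} = 0
P-positions are exactly the n with G(n) = 0.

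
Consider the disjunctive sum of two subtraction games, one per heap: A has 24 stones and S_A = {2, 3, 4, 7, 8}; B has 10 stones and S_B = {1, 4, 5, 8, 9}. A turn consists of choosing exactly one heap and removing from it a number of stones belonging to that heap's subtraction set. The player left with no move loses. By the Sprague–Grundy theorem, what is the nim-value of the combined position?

5

Heap A, S = {2, 3, 4, 7, 8}:
n :  0  1  2  3  4  5  6  7  8  9 10 11 12 13 14 15 16 17 18 19 20 21 22 23 24
G :  0  0  1  1  2  2  0  3  1  4  2  0  0  1  1  2  2  0  3  1  4  2  0  0  1
G_A(24) = 1.
Heap B, S = {1, 4, 5, 8, 9}:
G(0) = 0
G(1) = mex{0} = 1
G(2) = mex{1} = 0
G(3) = mex{0} = 1
G(4) = mex{1,0} = 2
G(5) = mex{2,1,0} = 3
G(6) = mex{3,0,1} = 2
G(7) = mex{2,1,0} = 3
G(8) = mex{3,2,1,0} = 4
G(9) = mex{4,3,2,1,0} = 5
G(10) = mex{5,2,3,0,1} = 4
G_B(10) = 4.
Combined Grundy value = 1 ⊕ 4 = 5.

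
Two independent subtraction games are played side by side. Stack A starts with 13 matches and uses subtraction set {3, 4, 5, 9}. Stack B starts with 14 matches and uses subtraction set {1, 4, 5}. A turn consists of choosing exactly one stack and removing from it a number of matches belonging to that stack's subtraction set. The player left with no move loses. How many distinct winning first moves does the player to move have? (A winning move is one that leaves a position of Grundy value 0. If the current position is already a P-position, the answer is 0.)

0

Stack A, S = {3, 4, 5, 9}:
G(0) = 0
G(1) = mex{} = 0
G(2) = mex{} = 0
G(3) = mex{0} = 1
G(4) = mex{0,0} = 1
G(5) = mex{0,0,0} = 1
G(6) = mex{1,0,0} = 2
G(7) = mex{1,1,0} = 2
G(8) = mex{1,1,1} = 0
G(9) = mex{2,1,1,0} = 3
G(10) = mex{2,2,1,0} = 3
G(11) = mex{0,2,2,0} = 1
G(12) = mex{3,0,2,1} = 4
G(13) = mex{3,3,0,1} = 2
G_A(13) = 2.
Stack B, S = {1, 4, 5}:
n :  0  1  2  3  4  5  6  7  8  9 10 11 12 13 14
G :  0  1  0  1  2  3  2  3  0  1  0  1  2  3  2
G_B(14) = 2.
Combined Grundy value = 2 ⊕ 2 = 0.
A winning move leaves total XOR = 0, i.e. changes one component's Grundy value g to g ⊕ X where X is the current total.
Stack A: target g' = 2⊕0 = 2, but every legal move changes the Grundy value (mex property), so 0 moves.
Stack B: target g' = 2⊕0 = 2, but every legal move changes the Grundy value (mex property), so 0 moves.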